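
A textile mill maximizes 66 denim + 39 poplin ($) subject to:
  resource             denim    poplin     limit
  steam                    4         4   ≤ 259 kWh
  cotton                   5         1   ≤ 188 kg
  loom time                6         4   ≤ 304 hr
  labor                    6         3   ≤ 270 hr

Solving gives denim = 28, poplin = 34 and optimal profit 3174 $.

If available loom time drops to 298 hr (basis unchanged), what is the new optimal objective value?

3138

At the optimum: steam uses 248 of 259 (slack = 11); cotton uses 174 of 188 (slack = 14); loom time uses 304 of 304 (binding); labor uses 270 of 270 (binding).
Slack constraints have shadow price 0 (complementary slackness).
From A_Bᵀ y = c: 6·y_loom time + 6·y_labor = 66; 4·y_loom time + 3·y_labor = 39.
→ y_loom time = 6 and y_labor = 5.
Δz = y_loom time·Δb = 6 × (-6) = -36, so new z* = 3174 − 36 = 3138.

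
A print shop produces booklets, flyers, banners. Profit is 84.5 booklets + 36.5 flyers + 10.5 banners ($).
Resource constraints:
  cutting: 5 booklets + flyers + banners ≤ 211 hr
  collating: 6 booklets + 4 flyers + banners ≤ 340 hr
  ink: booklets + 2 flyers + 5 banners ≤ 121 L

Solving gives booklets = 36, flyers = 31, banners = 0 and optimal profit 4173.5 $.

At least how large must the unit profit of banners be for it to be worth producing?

At the optimum: cutting uses 211 of 211 (binding); collating uses 340 of 340 (binding); ink uses 98 of 121 (slack = 23).
Slack constraints have shadow price 0 (complementary slackness).
From A_Bᵀ y = c: 5·y_cutting + 6·y_collating = 84.5; 1·y_cutting + 4·y_collating = 36.5.
→ y_cutting = 8.5 and y_collating = 7.
banners enters the basis when its profit ≥ yᵀa₃ = 8.5·1 + 7·1 = 15.5.

15.5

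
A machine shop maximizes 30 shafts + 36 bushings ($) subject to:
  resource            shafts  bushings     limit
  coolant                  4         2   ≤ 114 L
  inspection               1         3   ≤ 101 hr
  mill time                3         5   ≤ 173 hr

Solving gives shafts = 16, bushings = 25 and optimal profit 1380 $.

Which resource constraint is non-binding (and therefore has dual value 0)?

coolant: 114/114 (binding)
inspection: 91/101 (slack 10)
mill time: 173/173 (binding)
By complementary slackness, a constraint with positive slack has shadow price 0 → inspection.

inspection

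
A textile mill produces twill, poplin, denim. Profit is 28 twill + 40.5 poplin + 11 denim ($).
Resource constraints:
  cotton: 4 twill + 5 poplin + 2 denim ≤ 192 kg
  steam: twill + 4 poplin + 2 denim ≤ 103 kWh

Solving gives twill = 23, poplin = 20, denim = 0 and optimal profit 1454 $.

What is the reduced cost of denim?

-6

At the optimum: cotton uses 192 of 192 (binding); steam uses 103 of 103 (binding).
The binding rows give the dual system: 4·y_cotton + 1·y_steam = 28 and 5·y_cotton + 4·y_steam = 40.5.
→ y_cotton = 6.5 and y_steam = 2.
Reduced cost of denim: c₃ − yᵀa₃ = 11 − (6.5·2 + 2·2) = 11 − 17 = -6.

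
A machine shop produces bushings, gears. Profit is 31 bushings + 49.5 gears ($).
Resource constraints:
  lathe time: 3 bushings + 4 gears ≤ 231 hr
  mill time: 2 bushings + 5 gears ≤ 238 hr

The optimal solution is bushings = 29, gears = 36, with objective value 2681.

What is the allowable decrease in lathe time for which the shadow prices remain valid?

40.6

Binding constraints: lathe time, mill time. The basis is B = [[3,4],[2,5]] with det 7.
Per unit decrease in lathe time, x* moves by d = (-0.7143, 0.2857).
The basis stays optimal until bushings reaches 0; allowable decrease = 40.6 hr.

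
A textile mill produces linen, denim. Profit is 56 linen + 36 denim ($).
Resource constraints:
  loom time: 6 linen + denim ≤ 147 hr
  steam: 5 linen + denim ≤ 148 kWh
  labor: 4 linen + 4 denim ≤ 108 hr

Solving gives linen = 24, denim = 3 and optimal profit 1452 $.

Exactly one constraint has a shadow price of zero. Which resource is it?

loom time: 147/147 (binding)
steam: 123/148 (slack 25)
labor: 108/108 (binding)
By complementary slackness, a constraint with positive slack has shadow price 0 → steam.

steam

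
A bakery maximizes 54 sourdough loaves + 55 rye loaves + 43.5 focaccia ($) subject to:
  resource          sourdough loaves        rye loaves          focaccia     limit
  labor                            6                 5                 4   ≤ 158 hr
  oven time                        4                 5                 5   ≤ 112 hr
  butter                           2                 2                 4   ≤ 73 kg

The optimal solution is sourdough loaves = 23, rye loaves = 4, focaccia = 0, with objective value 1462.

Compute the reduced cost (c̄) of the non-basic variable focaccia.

At the optimum: labor uses 158 of 158 (binding); oven time uses 112 of 112 (binding); butter uses 54 of 73 (slack = 19).
By complementary slackness, y = 0 for the non-binding constraint.
From A_Bᵀ y = c: 6·y_labor + 4·y_oven time = 54; 5·y_labor + 5·y_oven time = 55.
→ y_labor = 5 and y_oven time = 6.
Reduced cost of focaccia: c₃ − yᵀa₃ = 43.5 − (5·4 + 6·5) = 43.5 − 50 = -6.5.

-6.5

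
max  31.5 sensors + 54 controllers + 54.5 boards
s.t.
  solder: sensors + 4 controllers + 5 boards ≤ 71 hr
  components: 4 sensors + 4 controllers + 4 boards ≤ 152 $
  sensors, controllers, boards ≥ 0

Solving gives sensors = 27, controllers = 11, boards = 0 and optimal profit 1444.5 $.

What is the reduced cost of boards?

Check each constraint at x*: solder 71/71 (tight); components 152/152 (tight).
Dual feasibility on the basic columns requires 1·y_solder + 4·y_components = 31.5, 4·y_solder + 4·y_components = 54.
→ y_solder = 7.5 and y_components = 6.
Reduced cost of boards: c₃ − yᵀa₃ = 54.5 − (7.5·5 + 6·4) = 54.5 − 61.5 = -7.

-7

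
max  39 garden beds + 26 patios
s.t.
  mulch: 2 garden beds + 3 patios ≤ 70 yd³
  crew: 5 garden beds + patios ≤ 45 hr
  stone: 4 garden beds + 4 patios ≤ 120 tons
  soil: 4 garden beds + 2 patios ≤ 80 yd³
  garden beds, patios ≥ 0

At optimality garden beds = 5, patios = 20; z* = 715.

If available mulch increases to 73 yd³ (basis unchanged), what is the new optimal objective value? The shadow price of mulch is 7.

Δb = 3, so new z* = 715 + (7)·(3) = 715 + 21 = 736.

736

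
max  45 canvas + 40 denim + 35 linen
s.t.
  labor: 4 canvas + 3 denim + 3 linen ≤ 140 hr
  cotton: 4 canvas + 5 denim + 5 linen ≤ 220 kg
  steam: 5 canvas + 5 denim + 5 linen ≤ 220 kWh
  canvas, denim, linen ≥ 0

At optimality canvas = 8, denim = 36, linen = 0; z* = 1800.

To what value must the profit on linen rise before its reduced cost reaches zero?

Check each constraint at x*: labor 140/140 (tight); cotton 212/220 (slack 8); steam 220/220 (tight).
Since cotton is not tight, its dual is 0.
From A_Bᵀ y = c: 4·y_labor + 5·y_steam = 45; 3·y_labor + 5·y_steam = 40.
→ y_labor = 5 and y_steam = 5.
linen enters the basis when its profit ≥ yᵀa₃ = 5·3 + 5·5 = 40.

40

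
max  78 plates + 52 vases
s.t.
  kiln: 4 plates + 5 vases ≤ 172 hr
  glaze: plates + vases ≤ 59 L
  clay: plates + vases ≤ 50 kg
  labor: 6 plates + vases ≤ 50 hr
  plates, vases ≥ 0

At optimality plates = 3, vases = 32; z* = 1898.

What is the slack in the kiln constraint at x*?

0

kiln used = 4·3 + 5·32 = 172; slack = 172 − 172 = 0.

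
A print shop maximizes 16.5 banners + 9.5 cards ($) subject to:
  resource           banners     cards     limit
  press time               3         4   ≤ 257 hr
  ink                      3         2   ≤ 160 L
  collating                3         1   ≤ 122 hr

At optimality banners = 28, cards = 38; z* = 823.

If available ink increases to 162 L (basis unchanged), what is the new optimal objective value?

At the optimum: press time uses 236 of 257 (slack = 21); ink uses 160 of 160 (binding); collating uses 122 of 122 (binding).
Slack constraints have shadow price 0 (complementary slackness).
From A_Bᵀ y = c: 3·y_ink + 3·y_collating = 16.5; 2·y_ink + 1·y_collating = 9.5.
→ y_ink = 4 and y_collating = 1.5.
Δz = y_ink·Δb = 4 × (2) = 8, so new z* = 823 + 8 = 831.

831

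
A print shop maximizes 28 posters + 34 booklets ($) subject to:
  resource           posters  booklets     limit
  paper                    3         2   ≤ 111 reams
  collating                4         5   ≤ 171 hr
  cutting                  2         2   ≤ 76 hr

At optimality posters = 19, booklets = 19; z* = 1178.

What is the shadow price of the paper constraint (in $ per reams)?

0

At the optimum: paper uses 95 of 111 (slack = 16); collating uses 171 of 171 (binding); cutting uses 76 of 76 (binding).
Since paper is not tight, its dual is 0.
The binding rows give the dual system: 4·y_collating + 2·y_cutting = 28 and 5·y_collating + 2·y_cutting = 34.
This yields shadow prices y_collating = 6, y_cutting = 2.
Shadow price of paper = 0.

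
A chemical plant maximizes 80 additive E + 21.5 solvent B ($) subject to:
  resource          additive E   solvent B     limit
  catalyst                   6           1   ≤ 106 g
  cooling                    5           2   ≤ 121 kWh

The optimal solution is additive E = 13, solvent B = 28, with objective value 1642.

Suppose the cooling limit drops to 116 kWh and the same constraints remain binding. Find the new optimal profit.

At the optimum: catalyst uses 106 of 106 (binding); cooling uses 121 of 121 (binding).
Dual feasibility on the basic columns requires 6·y_catalyst + 5·y_cooling = 80, 1·y_catalyst + 2·y_cooling = 21.5.
This yields shadow prices y_catalyst = 7.5, y_cooling = 7.
Δz = y_cooling·Δb = 7 × (-5) = -35, so new z* = 1642 − 35 = 1607.

1607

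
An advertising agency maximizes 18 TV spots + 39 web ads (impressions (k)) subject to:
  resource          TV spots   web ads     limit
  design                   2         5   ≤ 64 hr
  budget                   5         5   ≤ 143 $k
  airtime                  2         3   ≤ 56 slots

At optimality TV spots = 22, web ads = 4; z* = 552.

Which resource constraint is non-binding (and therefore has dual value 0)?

design: 64/64 (binding)
budget: 130/143 (slack 13)
airtime: 56/56 (binding)
By complementary slackness, a constraint with positive slack has shadow price 0 → budget.

budget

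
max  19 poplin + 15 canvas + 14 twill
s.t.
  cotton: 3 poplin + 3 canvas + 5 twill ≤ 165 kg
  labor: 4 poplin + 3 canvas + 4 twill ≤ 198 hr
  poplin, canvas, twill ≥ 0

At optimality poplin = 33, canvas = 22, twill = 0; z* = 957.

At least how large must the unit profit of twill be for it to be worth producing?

Both cotton and labor are binding at x*.
The binding rows give the dual system: 3·y_cotton + 4·y_labor = 19 and 3·y_cotton + 3·y_labor = 15.
This yields shadow prices y_cotton = 1, y_labor = 4.
twill enters the basis when its profit ≥ yᵀa₃ = 1·5 + 4·4 = 21.

21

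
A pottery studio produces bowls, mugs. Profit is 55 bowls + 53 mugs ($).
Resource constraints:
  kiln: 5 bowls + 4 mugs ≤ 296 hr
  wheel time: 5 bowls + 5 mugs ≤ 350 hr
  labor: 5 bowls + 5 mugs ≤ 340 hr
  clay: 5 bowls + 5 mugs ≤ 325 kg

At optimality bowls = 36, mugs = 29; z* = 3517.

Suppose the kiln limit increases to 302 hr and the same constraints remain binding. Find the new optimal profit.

At the optimum: kiln uses 296 of 296 (binding); wheel time uses 325 of 350 (slack = 25); labor uses 325 of 340 (slack = 15); clay uses 325 of 325 (binding).
By complementary slackness, y = 0 for the non-binding constraints.
Dual feasibility on the basic columns requires 5·y_kiln + 5·y_clay = 55, 4·y_kiln + 5·y_clay = 53.
This yields shadow prices y_kiln = 2, y_clay = 9.
Δz = y_kiln·Δb = 2 × (6) = 12, so new z* = 3517 + 12 = 3529.

3529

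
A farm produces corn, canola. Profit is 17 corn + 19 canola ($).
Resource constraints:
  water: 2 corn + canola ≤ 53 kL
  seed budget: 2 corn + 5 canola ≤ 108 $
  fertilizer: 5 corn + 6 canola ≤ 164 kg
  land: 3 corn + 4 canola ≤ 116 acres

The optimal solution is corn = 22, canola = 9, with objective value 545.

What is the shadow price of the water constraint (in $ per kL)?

Check each constraint at x*: water 53/53 (tight); seed budget 89/108 (slack 19); fertilizer 164/164 (tight); land 102/116 (slack 14).
Slack constraints have shadow price 0 (complementary slackness).
From A_Bᵀ y = c: 2·y_water + 5·y_fertilizer = 17; 1·y_water + 6·y_fertilizer = 19.
→ y_water = 1 and y_fertilizer = 3.
Shadow price of water = 1.

1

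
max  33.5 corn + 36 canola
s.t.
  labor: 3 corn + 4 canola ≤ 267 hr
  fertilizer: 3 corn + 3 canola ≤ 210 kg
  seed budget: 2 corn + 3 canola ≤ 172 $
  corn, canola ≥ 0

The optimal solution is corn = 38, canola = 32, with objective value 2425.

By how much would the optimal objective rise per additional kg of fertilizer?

At the optimum: labor uses 242 of 267 (slack = 25); fertilizer uses 210 of 210 (binding); seed budget uses 172 of 172 (binding).
Slack constraints have shadow price 0 (complementary slackness).
From A_Bᵀ y = c: 3·y_fertilizer + 2·y_seed budget = 33.5; 3·y_fertilizer + 3·y_seed budget = 36.
→ y_fertilizer = 9.5 and y_seed budget = 2.5.
Shadow price of fertilizer = 9.5.

9.5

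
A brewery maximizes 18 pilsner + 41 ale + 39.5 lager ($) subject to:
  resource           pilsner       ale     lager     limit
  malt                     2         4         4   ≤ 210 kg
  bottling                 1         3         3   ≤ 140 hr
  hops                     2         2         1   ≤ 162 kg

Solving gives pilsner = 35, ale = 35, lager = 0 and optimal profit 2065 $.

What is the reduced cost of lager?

-1.5

Binding: malt and bottling. Non-binding: hops (22 unused).
By complementary slackness, y = 0 for the non-binding constraint.
The binding rows give the dual system: 2·y_malt + 1·y_bottling = 18 and 4·y_malt + 3·y_bottling = 41.
→ y_malt = 6.5 and y_bottling = 5.
Reduced cost of lager: c₃ − yᵀa₃ = 39.5 − (6.5·4 + 5·3) = 39.5 − 41 = -1.5.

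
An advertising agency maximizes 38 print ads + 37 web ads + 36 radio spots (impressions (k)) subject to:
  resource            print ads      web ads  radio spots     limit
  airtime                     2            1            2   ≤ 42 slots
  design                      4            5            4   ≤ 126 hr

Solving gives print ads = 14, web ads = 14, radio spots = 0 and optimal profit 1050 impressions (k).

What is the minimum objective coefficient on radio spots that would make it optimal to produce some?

Both airtime and design are binding at x*.
The binding rows give the dual system: 2·y_airtime + 4·y_design = 38 and 1·y_airtime + 5·y_design = 37.
This yields shadow prices y_airtime = 7, y_design = 6.
radio spots enters the basis when its profit ≥ yᵀa₃ = 7·2 + 6·4 = 38.

38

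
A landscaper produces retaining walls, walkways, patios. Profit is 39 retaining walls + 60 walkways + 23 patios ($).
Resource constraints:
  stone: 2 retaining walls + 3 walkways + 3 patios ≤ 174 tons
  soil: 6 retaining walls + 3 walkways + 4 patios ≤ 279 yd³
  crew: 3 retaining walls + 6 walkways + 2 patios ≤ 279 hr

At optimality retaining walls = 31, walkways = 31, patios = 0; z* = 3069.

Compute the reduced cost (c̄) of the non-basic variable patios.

Check each constraint at x*: stone 155/174 (slack 19); soil 279/279 (tight); crew 279/279 (tight).
Slack constraints have shadow price 0 (complementary slackness).
The binding rows give the dual system: 6·y_soil + 3·y_crew = 39 and 3·y_soil + 6·y_crew = 60.
→ y_soil = 2 and y_crew = 9.
Reduced cost of patios: c₃ − yᵀa₃ = 23 − (2·4 + 9·2) = 23 − 26 = -3.

-3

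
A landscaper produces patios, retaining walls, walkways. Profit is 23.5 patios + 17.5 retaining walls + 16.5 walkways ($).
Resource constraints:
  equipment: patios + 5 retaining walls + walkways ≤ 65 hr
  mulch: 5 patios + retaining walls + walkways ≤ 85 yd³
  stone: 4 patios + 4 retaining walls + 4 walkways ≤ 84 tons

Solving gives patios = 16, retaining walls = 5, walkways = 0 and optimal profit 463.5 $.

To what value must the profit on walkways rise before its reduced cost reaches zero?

At the optimum: equipment uses 41 of 65 (slack = 24); mulch uses 85 of 85 (binding); stone uses 84 of 84 (binding).
Slack constraints have shadow price 0 (complementary slackness).
From A_Bᵀ y = c: 5·y_mulch + 4·y_stone = 23.5; 1·y_mulch + 4·y_stone = 17.5.
→ y_mulch = 1.5 and y_stone = 4.
walkways enters the basis when its profit ≥ yᵀa₃ = 1.5·1 + 4·4 = 17.5.

17.5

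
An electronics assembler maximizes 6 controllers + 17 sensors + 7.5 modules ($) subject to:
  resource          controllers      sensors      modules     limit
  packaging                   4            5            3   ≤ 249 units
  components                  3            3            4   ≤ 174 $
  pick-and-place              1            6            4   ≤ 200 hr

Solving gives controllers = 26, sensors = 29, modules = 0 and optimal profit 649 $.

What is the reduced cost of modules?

-3.5

Binding: packaging and pick-and-place. Non-binding: components (9 unused).
Slack constraints have shadow price 0 (complementary slackness).
From A_Bᵀ y = c: 4·y_packaging + 1·y_pick-and-place = 6; 5·y_packaging + 6·y_pick-and-place = 17.
This yields shadow prices y_packaging = 1, y_pick-and-place = 2.
Reduced cost of modules: c₃ − yᵀa₃ = 7.5 − (1·3 + 2·4) = 7.5 − 11 = -3.5.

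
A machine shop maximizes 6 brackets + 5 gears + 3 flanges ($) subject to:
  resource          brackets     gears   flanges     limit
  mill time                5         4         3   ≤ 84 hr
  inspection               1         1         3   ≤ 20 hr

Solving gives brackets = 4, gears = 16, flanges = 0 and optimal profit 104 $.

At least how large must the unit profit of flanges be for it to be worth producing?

At the optimum: mill time uses 84 of 84 (binding); inspection uses 20 of 20 (binding).
Dual feasibility on the basic columns requires 5·y_mill time + 1·y_inspection = 6, 4·y_mill time + 1·y_inspection = 5.
This yields shadow prices y_mill time = 1, y_inspection = 1.
flanges enters the basis when its profit ≥ yᵀa₃ = 1·3 + 1·3 = 6.

6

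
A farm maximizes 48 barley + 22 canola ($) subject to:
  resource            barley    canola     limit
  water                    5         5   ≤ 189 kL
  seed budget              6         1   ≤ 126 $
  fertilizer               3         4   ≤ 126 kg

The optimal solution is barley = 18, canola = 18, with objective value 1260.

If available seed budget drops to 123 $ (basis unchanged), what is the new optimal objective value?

1242

Check each constraint at x*: water 180/189 (slack 9); seed budget 126/126 (tight); fertilizer 126/126 (tight).
Slack constraints have shadow price 0 (complementary slackness).
The binding rows give the dual system: 6·y_seed budget + 3·y_fertilizer = 48 and 1·y_seed budget + 4·y_fertilizer = 22.
→ y_seed budget = 6 and y_fertilizer = 4.
Δz = y_seed budget·Δb = 6 × (-3) = -18, so new z* = 1260 − 18 = 1242.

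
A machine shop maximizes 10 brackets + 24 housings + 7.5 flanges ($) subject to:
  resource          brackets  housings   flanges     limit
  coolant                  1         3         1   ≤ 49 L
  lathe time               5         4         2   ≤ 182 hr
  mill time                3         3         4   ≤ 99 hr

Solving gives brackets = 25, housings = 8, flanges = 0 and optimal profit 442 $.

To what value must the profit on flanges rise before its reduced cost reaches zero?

11

Binding: coolant and mill time. Non-binding: lathe time (25 unused).
Slack constraints have shadow price 0 (complementary slackness).
The binding rows give the dual system: 1·y_coolant + 3·y_mill time = 10 and 3·y_coolant + 3·y_mill time = 24.
Solving: y_coolant = 7, y_mill time = 1.
flanges enters the basis when its profit ≥ yᵀa₃ = 7·1 + 1·4 = 11.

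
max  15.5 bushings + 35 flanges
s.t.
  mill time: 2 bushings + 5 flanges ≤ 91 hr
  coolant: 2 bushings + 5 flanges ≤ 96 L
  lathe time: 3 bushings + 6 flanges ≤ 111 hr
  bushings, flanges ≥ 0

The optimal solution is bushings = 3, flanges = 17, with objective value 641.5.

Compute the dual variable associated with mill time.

4

At the optimum: mill time uses 91 of 91 (binding); coolant uses 91 of 96 (slack = 5); lathe time uses 111 of 111 (binding).
Slack constraints have shadow price 0 (complementary slackness).
From A_Bᵀ y = c: 2·y_mill time + 3·y_lathe time = 15.5; 5·y_mill time + 6·y_lathe time = 35.
This yields shadow prices y_mill time = 4, y_lathe time = 2.5.
Shadow price of mill time = 4.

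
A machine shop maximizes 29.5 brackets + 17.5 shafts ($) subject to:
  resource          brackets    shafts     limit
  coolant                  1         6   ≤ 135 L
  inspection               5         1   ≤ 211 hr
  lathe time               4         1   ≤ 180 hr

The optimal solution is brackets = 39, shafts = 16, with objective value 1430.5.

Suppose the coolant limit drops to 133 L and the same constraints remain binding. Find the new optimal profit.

Binding: coolant and inspection. Non-binding: lathe time (8 unused).
Slack constraints have shadow price 0 (complementary slackness).
The binding rows give the dual system: 1·y_coolant + 5·y_inspection = 29.5 and 6·y_coolant + 1·y_inspection = 17.5.
→ y_coolant = 2 and y_inspection = 5.5.
Δz = y_coolant·Δb = 2 × (-2) = -4, so new z* = 1430.5 − 4 = 1426.5.

1426.5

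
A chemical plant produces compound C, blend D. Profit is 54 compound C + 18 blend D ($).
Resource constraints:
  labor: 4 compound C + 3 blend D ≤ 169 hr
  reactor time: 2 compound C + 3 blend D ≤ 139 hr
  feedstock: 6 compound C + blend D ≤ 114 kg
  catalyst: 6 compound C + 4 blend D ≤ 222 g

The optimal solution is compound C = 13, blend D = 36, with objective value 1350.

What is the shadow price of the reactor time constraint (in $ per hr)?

0

Check each constraint at x*: labor 160/169 (slack 9); reactor time 134/139 (slack 5); feedstock 114/114 (tight); catalyst 222/222 (tight).
Slack constraints have shadow price 0 (complementary slackness).
From A_Bᵀ y = c: 6·y_feedstock + 6·y_catalyst = 54; 1·y_feedstock + 4·y_catalyst = 18.
This yields shadow prices y_feedstock = 6, y_catalyst = 3.
Shadow price of reactor time = 0.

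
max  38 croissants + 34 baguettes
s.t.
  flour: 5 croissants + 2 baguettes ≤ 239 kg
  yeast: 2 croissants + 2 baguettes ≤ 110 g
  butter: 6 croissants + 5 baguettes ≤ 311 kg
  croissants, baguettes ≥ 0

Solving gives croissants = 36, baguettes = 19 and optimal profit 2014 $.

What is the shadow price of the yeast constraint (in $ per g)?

Binding: yeast and butter. Non-binding: flour (21 unused).
By complementary slackness, y = 0 for the non-binding constraint.
Dual feasibility on the basic columns requires 2·y_yeast + 6·y_butter = 38, 2·y_yeast + 5·y_butter = 34.
Solving: y_yeast = 7, y_butter = 4.
Shadow price of yeast = 7.

7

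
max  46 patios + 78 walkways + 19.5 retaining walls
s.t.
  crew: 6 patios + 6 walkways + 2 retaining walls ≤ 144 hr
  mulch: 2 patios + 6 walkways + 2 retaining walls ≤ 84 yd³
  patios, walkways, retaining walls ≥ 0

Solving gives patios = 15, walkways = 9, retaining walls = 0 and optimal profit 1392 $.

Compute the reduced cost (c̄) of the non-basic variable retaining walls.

At the optimum: crew uses 144 of 144 (binding); mulch uses 84 of 84 (binding).
Dual feasibility on the basic columns requires 6·y_crew + 2·y_mulch = 46, 6·y_crew + 6·y_mulch = 78.
This yields shadow prices y_crew = 5, y_mulch = 8.
Reduced cost of retaining walls: c₃ − yᵀa₃ = 19.5 − (5·2 + 8·2) = 19.5 − 26 = -6.5.

-6.5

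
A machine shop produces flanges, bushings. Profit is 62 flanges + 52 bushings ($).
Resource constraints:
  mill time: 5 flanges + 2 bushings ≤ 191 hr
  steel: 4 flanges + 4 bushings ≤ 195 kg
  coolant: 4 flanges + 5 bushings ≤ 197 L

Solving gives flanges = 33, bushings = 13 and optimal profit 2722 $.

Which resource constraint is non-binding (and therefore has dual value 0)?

mill time: 191/191 (binding)
steel: 184/195 (slack 11)
coolant: 197/197 (binding)
By complementary slackness, a constraint with positive slack has shadow price 0 → steel.

steel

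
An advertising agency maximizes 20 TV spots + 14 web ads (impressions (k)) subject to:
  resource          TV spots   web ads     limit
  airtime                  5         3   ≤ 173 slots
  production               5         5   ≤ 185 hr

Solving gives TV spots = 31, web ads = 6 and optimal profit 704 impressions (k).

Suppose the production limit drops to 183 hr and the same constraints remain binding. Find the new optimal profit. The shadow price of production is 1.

Δb = -2, so new z* = 704 + (1)·(-2) = 704 − 2 = 702.

702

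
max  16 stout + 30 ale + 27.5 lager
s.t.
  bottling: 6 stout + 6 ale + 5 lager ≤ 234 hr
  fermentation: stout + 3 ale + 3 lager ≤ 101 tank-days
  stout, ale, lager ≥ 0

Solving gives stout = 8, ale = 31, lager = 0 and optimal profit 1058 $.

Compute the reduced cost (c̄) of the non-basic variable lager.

Both bottling and fermentation are binding at x*.
From A_Bᵀ y = c: 6·y_bottling + 1·y_fermentation = 16; 6·y_bottling + 3·y_fermentation = 30.
Solving: y_bottling = 1.5, y_fermentation = 7.
Reduced cost of lager: c₃ − yᵀa₃ = 27.5 − (1.5·5 + 7·3) = 27.5 − 28.5 = -1.

-1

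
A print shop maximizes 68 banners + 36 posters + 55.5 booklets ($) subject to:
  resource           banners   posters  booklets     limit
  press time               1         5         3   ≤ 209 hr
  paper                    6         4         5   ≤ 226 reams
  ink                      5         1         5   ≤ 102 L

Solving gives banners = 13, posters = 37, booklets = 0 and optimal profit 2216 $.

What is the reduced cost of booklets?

-4.5

At the optimum: press time uses 198 of 209 (slack = 11); paper uses 226 of 226 (binding); ink uses 102 of 102 (binding).
Since press time is not tight, its dual is 0.
From A_Bᵀ y = c: 6·y_paper + 5·y_ink = 68; 4·y_paper + 1·y_ink = 36.
Solving: y_paper = 8, y_ink = 4.
Reduced cost of booklets: c₃ − yᵀa₃ = 55.5 − (8·5 + 4·5) = 55.5 − 60 = -4.5.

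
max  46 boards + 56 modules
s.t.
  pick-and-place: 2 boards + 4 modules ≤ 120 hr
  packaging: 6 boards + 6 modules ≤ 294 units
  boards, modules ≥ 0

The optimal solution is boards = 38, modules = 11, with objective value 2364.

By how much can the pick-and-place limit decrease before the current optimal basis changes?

Binding constraints: pick-and-place, packaging. The basis is B = [[2,4],[6,6]] with det -12.
Per unit decrease in pick-and-place, x* moves by d = (0.5, -0.5).
The basis stays optimal until modules reaches 0; allowable decrease = 22 hr.

22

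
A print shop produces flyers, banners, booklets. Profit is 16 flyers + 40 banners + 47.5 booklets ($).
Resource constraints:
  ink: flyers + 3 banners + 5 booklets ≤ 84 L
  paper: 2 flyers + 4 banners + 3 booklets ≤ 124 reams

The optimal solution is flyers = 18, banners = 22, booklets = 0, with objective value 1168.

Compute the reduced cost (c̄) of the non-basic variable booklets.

At the optimum: ink uses 84 of 84 (binding); paper uses 124 of 124 (binding).
From A_Bᵀ y = c: 1·y_ink + 2·y_paper = 16; 3·y_ink + 4·y_paper = 40.
→ y_ink = 8 and y_paper = 4.
Reduced cost of booklets: c₃ − yᵀa₃ = 47.5 − (8·5 + 4·3) = 47.5 − 52 = -4.5.

-4.5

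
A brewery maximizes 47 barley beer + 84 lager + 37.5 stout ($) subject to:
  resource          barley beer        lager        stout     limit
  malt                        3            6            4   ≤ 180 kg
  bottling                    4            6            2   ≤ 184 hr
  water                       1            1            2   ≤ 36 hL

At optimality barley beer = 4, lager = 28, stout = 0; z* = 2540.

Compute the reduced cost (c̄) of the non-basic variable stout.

Binding: malt and bottling. Non-binding: water (4 unused).
By complementary slackness, y = 0 for the non-binding constraint.
Dual feasibility on the basic columns requires 3·y_malt + 4·y_bottling = 47, 6·y_malt + 6·y_bottling = 84.
This yields shadow prices y_malt = 9, y_bottling = 5.
Reduced cost of stout: c₃ − yᵀa₃ = 37.5 − (9·4 + 5·2) = 37.5 − 46 = -8.5.

-8.5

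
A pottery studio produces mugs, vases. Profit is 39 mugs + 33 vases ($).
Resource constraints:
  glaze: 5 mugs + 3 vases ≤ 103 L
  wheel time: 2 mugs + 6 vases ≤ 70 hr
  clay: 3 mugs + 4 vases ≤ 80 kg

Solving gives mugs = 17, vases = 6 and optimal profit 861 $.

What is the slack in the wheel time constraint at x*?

wheel time used = 2·17 + 6·6 = 70; slack = 70 − 70 = 0.

0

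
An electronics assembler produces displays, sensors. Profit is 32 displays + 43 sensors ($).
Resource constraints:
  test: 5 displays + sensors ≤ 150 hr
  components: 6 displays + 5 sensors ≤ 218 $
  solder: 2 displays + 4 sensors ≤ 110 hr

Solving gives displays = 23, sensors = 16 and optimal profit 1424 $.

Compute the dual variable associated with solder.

7

At the optimum: test uses 131 of 150 (slack = 19); components uses 218 of 218 (binding); solder uses 110 of 110 (binding).
Since test is not tight, its dual is 0.
From A_Bᵀ y = c: 6·y_components + 2·y_solder = 32; 5·y_components + 4·y_solder = 43.
Solving: y_components = 3, y_solder = 7.
Shadow price of solder = 7.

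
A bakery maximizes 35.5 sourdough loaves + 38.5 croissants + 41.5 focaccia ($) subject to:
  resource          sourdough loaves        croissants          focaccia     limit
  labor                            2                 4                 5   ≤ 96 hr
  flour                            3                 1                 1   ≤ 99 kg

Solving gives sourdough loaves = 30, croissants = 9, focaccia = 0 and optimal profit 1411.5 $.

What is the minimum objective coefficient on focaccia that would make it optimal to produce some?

46.5

Both labor and flour are binding at x*.
From A_Bᵀ y = c: 2·y_labor + 3·y_flour = 35.5; 4·y_labor + 1·y_flour = 38.5.
Solving: y_labor = 8, y_flour = 6.5.
focaccia enters the basis when its profit ≥ yᵀa₃ = 8·5 + 6.5·1 = 46.5.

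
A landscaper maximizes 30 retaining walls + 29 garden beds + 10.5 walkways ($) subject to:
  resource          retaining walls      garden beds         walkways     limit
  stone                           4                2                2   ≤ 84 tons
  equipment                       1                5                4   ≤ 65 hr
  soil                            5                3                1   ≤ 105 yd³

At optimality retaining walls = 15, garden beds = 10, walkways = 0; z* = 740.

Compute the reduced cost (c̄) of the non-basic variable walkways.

Binding: equipment and soil. Non-binding: stone (4 unused).
Slack constraints have shadow price 0 (complementary slackness).
Dual feasibility on the basic columns requires 1·y_equipment + 5·y_soil = 30, 5·y_equipment + 3·y_soil = 29.
This yields shadow prices y_equipment = 2.5, y_soil = 5.5.
Reduced cost of walkways: c₃ − yᵀa₃ = 10.5 − (2.5·4 + 5.5·1) = 10.5 − 15.5 = -5.

-5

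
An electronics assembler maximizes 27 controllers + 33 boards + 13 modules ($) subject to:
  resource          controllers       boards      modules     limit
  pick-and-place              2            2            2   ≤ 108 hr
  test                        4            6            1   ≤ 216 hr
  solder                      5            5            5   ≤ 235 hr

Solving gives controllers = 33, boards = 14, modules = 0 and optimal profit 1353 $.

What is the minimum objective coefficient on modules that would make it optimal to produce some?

18

At the optimum: pick-and-place uses 94 of 108 (slack = 14); test uses 216 of 216 (binding); solder uses 235 of 235 (binding).
Slack constraints have shadow price 0 (complementary slackness).
The binding rows give the dual system: 4·y_test + 5·y_solder = 27 and 6·y_test + 5·y_solder = 33.
This yields shadow prices y_test = 3, y_solder = 3.
modules enters the basis when its profit ≥ yᵀa₃ = 3·1 + 3·5 = 18.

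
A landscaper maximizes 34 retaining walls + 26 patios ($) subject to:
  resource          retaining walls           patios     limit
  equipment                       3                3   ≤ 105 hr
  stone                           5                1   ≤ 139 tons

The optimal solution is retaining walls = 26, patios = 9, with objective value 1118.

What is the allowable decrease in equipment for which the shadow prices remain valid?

21.6

Binding constraints: equipment, stone. The basis is B = [[3,3],[5,1]] with det -12.
Per unit decrease in equipment, x* moves by d = (0.0833, -0.4167).
The basis stays optimal until patios reaches 0; allowable decrease = 21.6 hr.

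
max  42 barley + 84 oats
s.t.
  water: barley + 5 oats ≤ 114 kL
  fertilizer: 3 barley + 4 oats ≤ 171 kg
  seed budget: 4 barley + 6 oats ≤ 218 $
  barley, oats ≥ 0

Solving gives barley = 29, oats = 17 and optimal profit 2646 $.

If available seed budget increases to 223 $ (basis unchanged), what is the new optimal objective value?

Check each constraint at x*: water 114/114 (tight); fertilizer 155/171 (slack 16); seed budget 218/218 (tight).
By complementary slackness, y = 0 for the non-binding constraint.
Dual feasibility on the basic columns requires 1·y_water + 4·y_seed budget = 42, 5·y_water + 6·y_seed budget = 84.
Solving: y_water = 6, y_seed budget = 9.
Δz = y_seed budget·Δb = 9 × (5) = 45, so new z* = 2646 + 45 = 2691.

2691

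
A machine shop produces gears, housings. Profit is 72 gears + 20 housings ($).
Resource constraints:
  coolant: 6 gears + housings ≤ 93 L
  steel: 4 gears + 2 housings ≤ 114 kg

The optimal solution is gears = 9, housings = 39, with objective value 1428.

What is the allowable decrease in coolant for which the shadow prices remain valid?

Binding constraints: coolant, steel. The basis is B = [[6,1],[4,2]] with det 8.
Per unit decrease in coolant, x* moves by d = (-0.25, 0.5).
The basis stays optimal until gears reaches 0; allowable decrease = 36 L.

36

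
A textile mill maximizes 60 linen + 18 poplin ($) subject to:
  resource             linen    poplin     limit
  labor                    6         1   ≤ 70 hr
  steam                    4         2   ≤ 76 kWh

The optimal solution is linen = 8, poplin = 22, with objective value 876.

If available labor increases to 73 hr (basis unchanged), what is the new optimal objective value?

894

At the optimum: labor uses 70 of 70 (binding); steam uses 76 of 76 (binding).
From A_Bᵀ y = c: 6·y_labor + 4·y_steam = 60; 1·y_labor + 2·y_steam = 18.
Solving: y_labor = 6, y_steam = 6.
Δz = y_labor·Δb = 6 × (3) = 18, so new z* = 876 + 18 = 894.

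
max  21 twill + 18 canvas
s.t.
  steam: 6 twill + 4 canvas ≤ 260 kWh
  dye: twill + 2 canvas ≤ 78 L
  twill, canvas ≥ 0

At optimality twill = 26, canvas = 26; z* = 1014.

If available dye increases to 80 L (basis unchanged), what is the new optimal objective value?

1020

Both steam and dye are binding at x*.
The binding rows give the dual system: 6·y_steam + 1·y_dye = 21 and 4·y_steam + 2·y_dye = 18.
This yields shadow prices y_steam = 3, y_dye = 3.
Δz = y_dye·Δb = 3 × (2) = 6, so new z* = 1014 + 6 = 1020.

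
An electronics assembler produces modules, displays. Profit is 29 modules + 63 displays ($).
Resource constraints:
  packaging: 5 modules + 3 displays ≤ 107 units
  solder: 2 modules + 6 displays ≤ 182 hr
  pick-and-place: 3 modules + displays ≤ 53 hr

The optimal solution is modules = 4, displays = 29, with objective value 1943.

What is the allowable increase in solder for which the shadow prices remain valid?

32

Binding constraints: packaging, solder. The basis is B = [[5,3],[2,6]] with det 24.
Per unit increase in solder, x* moves by d = (-0.125, 0.2083).
The basis stays optimal until modules reaches 0; allowable increase = 32 hr.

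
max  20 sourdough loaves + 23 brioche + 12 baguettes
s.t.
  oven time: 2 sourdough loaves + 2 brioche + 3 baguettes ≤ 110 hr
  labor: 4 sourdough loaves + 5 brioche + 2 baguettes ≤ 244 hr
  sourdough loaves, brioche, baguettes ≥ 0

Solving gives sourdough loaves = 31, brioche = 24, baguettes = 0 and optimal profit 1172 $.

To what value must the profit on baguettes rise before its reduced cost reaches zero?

At the optimum: oven time uses 110 of 110 (binding); labor uses 244 of 244 (binding).
The binding rows give the dual system: 2·y_oven time + 4·y_labor = 20 and 2·y_oven time + 5·y_labor = 23.
This yields shadow prices y_oven time = 4, y_labor = 3.
baguettes enters the basis when its profit ≥ yᵀa₃ = 4·3 + 3·2 = 18.

18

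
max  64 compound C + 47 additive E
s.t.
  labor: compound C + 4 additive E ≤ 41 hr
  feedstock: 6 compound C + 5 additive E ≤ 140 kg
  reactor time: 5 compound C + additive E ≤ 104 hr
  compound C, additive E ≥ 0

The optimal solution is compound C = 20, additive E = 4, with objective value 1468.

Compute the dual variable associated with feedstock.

9

Binding: feedstock and reactor time. Non-binding: labor (5 unused).
By complementary slackness, y = 0 for the non-binding constraint.
From A_Bᵀ y = c: 6·y_feedstock + 5·y_reactor time = 64; 5·y_feedstock + 1·y_reactor time = 47.
Solving: y_feedstock = 9, y_reactor time = 2.
Shadow price of feedstock = 9.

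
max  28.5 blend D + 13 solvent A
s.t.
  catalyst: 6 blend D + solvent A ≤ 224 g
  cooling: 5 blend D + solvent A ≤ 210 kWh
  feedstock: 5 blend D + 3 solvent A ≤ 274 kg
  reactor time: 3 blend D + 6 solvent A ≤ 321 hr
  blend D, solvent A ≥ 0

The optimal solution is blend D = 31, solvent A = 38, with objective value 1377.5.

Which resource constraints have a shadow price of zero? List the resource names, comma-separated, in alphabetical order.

cooling, feedstock

catalyst: 224/224 (binding)
cooling: 193/210 (slack 17)
feedstock: 269/274 (slack 5)
reactor time: 321/321 (binding)
By complementary slackness, a constraint with positive slack has shadow price 0 → cooling, feedstock.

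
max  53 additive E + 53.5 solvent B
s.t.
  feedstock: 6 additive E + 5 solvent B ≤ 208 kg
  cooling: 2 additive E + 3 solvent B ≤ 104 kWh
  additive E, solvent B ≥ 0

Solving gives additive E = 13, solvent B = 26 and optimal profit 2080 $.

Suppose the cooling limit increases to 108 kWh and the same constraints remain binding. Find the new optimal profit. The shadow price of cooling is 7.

2108

Δb = 4, so new z* = 2080 + (7)·(4) = 2080 + 28 = 2108.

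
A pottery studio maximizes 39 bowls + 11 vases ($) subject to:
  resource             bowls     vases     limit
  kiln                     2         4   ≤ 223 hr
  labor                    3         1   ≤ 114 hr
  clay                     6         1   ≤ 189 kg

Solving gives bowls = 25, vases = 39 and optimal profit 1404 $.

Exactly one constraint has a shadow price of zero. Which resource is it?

kiln: 206/223 (slack 17)
labor: 114/114 (binding)
clay: 189/189 (binding)
By complementary slackness, a constraint with positive slack has shadow price 0 → kiln.

kiln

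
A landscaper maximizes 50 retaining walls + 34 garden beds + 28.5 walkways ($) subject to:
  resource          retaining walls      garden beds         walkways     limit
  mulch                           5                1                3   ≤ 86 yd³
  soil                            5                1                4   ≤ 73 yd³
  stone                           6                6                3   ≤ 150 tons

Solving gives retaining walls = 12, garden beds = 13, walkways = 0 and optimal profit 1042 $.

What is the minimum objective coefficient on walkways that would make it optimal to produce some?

31

At the optimum: mulch uses 73 of 86 (slack = 13); soil uses 73 of 73 (binding); stone uses 150 of 150 (binding).
Slack constraints have shadow price 0 (complementary slackness).
The binding rows give the dual system: 5·y_soil + 6·y_stone = 50 and 1·y_soil + 6·y_stone = 34.
This yields shadow prices y_soil = 4, y_stone = 5.
walkways enters the basis when its profit ≥ yᵀa₃ = 4·4 + 5·3 = 31.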